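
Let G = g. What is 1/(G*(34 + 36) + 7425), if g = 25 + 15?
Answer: 1/10225 ≈ 9.7799e-5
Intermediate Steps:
g = 40
G = 40
1/(G*(34 + 36) + 7425) = 1/(40*(34 + 36) + 7425) = 1/(40*70 + 7425) = 1/(2800 + 7425) = 1/10225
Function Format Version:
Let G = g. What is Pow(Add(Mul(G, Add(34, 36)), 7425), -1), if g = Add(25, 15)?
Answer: Rational(1, 10225) ≈ 9.7799e-5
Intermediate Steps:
g = 40
G = 40
Pow(Add(Mul(G, Add(34, 36)), 7425), -1) = Pow(Add(Mul(40, Add(34, 36)), 7425), -1) = Pow(Add(Mul(40, 70), 7425), -1) = Pow(Add(2800, 7425), -1) = Pow(10225, -1) = Rational(1, 10225)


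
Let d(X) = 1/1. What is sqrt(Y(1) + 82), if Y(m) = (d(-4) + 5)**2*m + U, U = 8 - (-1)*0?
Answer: 3*sqrt(14) ≈ 11.225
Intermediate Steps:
d(X) = 1
U = 8 (U = 8 - 1*0 = 8 + 0 = 8)
Y(m) = 8 + 36*m (Y(m) = (1 + 5)**2*m + 8 = 6**2*m + 8 = 36*m + 8 = 8 + 36*m)
sqrt(Y(1) + 82) = sqrt((8 + 36*1) + 82) = sqrt((8 + 36) + 82) = sqrt(44 + 82) = sqrt(126) = 3*sqrt(14)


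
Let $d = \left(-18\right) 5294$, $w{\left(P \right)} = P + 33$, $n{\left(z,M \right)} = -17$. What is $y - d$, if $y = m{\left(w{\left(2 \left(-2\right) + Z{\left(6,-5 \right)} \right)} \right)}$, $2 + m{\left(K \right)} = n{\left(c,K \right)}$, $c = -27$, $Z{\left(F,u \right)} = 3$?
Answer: $95273$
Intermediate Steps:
$w{\left(P \right)} = 33 + P$
$m{\left(K \right)} = -19$ ($m{\left(K \right)} = -2 - 17 = -19$)
$y = -19$
$d = -95292$
$y - d = -19 - -95292 = -19 + 95292 = 95273$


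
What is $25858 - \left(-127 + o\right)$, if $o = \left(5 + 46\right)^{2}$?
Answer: $23384$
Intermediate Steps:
$o = 2601$ ($o = 51^{2} = 2601$)
$25858 - \left(-127 + o\right) = 25858 + \left(127 - 2601\right) = 25858 - 2474 = 23384$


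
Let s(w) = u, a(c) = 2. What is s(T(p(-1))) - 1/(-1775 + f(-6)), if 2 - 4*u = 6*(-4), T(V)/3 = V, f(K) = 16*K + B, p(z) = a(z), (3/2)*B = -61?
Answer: 74561/11470 ≈ 6.5005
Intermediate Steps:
B = -122/3 (B = (⅔)*(-61) = -122/3 ≈ -40.667)
p(z) = 2
f(K) = -122/3 + 16*K (f(K) = 16*K - 122/3 = -122/3 + 16*K)
T(V) = 3*V
u = 13/2 (u = ½ - 3*(-4)/2 = ½ - ¼*(-24) = ½ + 6 = 13/2 ≈ 6.5000)
s(w) = 13/2
s(T(p(-1))) - 1/(-1775 + f(-6)) = 13/2 - 1/(-1775 + (-122/3 + 16*(-6))) = 13/2 - 1/(-1775 + (-122/3 - 96)) = 13/2 - 1/(-1775 - 410/3) = 13/2 - 1/(-5735/3) = 13/2 - 1*(-3/5735) = 13/2 + 3/5735 = 74561/11470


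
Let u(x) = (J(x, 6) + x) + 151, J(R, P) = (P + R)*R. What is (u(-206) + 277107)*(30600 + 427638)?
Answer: 145835159976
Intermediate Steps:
J(R, P) = R*(P + R)
u(x) = 151 + x + x*(6 + x) (u(x) = (x*(6 + x) + x) + 151 = (x + x*(6 + x)) + 151 = 151 + x + x*(6 + x))
(u(-206) + 277107)*(30600 + 427638) = ((151 - 206 - 206*(6 - 206)) + 277107)*(30600 + 427638) = ((151 - 206 - 206*(-200)) + 277107)*458238 = ((151 - 206 + 41200) + 277107)*458238 = (41145 + 277107)*458238 = 318252*458238 = 145835159976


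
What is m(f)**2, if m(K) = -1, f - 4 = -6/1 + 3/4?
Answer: 1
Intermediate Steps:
f = -5/4 (f = 4 + (-6/1 + 3/4) = 4 + (-6*1 + 3*(1/4)) = 4 + (-6 + 3/4) = 4 - 21/4 = -5/4 ≈ -1.2500)
m(f)**2 = (-1)**2 = 1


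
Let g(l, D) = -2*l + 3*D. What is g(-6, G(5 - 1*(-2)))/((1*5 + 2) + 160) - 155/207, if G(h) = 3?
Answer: -21538/34569 ≈ -0.62304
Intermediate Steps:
g(-6, G(5 - 1*(-2)))/((1*5 + 2) + 160) - 155/207 = (-2*(-6) + 3*3)/((1*5 + 2) + 160) - 155/207 = (12 + 9)/((5 + 2) + 160) - 155*1/207 = 21/(7 + 160) - 155/207 = 21/167 - 155/207 = -21538/34569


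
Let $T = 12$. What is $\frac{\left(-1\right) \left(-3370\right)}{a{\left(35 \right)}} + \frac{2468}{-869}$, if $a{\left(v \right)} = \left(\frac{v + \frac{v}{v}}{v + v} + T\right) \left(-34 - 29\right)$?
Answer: $- \frac{12185753}{1712799} \approx -7.1145$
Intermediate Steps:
$a{\left(v \right)} = -756 - \frac{63 \left(1 + v\right)}{2 v}$ ($a{\left(v \right)} = \left(\frac{v + \frac{v}{v}}{v + v} + 12\right) \left(-34 - 29\right) = \left(\frac{v + 1}{2 v} + 12\right) \left(-63\right) = \left(\left(1 + v\right) \frac{1}{2 v} + 12\right) \left(-63\right) = \left(\frac{1 + v}{2 v} + 12\right) \left(-63\right) = \left(12 + \frac{1 + v}{2 v}\right) \left(-63\right) = -756 - \frac{63 \left(1 + v\right)}{2 v}$)
$\frac{\left(-1\right) \left(-3370\right)}{a{\left(35 \right)}} + \frac{2468}{-869} = \frac{\left(-1\right) \left(-3370\right)}{\frac{63}{2} \cdot \frac{1}{35} \left(-1 - 875\right)} + \frac{2468}{-869} = \frac{3370}{\frac{63}{2} \cdot \frac{1}{35} \left(-1 - 875\right)} + 2468 \left(- \frac{1}{869}\right) = \frac{3370}{\frac{63}{2} \cdot \frac{1}{35} \left(-876\right)} - \frac{2468}{869} = \frac{3370}{- \frac{3942}{5}} - \frac{2468}{869} = 3370 \left(- \frac{5}{3942}\right) - \frac{2468}{869} = - \frac{8425}{1971} - \frac{2468}{869} = - \frac{12185753}{1712799}$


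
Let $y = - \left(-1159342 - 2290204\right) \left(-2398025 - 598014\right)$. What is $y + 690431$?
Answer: $-10334973657863$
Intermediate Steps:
$y = -10334974348294$ ($y = - \left(-1159342 - 2290204\right) \left(-2996039\right) = - \left(-3449546\right) \left(-2996039\right) = \left(-1\right) 10334974348294 = -10334974348294$)
$y + 690431 = -10334974348294 + 690431 = -10334973657863$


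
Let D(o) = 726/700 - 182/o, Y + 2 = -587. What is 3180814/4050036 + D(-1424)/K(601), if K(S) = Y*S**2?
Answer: 21079512409274504023/26839917302689524600 ≈ 0.78538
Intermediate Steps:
Y = -589 (Y = -2 - 587 = -589)
D(o) = 363/350 - 182/o (D(o) = 726*(1/700) - 182/o = 363/350 - 182/o)
K(S) = -589*S**2
3180814/4050036 + D(-1424)/K(601) = 3180814/4050036 + (363/350 - 182/(-1424))/((-589*601**2)) = 3180814*(1/4050036) + (363/350 - 182*(-1/1424))/((-589*361201)) = 1590407/2025018 + (363/350 + 91/712)/(-212747389) = 1590407/2025018 + (145153/124600)*(-1/212747389) = 1590407/2025018 - 145153/26508324669400 = 21079512409274504023/26839917302689524600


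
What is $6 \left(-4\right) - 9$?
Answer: $-33$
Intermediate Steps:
$6 \left(-4\right) - 9 = -24 - 9 = -33$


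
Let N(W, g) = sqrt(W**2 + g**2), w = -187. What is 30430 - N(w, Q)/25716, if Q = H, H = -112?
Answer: 30430 - sqrt(47513)/25716 ≈ 30430.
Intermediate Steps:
Q = -112
30430 - N(w, Q)/25716 = 30430 - sqrt((-187)**2 + (-112)**2)/25716 = 30430 - sqrt(34969 + 12544)/25716 = 30430 - sqrt(47513)/25716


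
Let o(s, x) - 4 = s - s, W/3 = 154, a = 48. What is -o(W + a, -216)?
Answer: -4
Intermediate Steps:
W = 462 (W = 3*154 = 462)
o(s, x) = 4 (o(s, x) = 4 + (s - s) = 4 + 0 = 4)
-o(W + a, -216) = -1*4 = -4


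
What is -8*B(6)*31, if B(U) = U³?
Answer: -53568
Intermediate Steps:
-8*B(6)*31 = -8*6³*31 = -8*216*31 = -1728*31 = -53568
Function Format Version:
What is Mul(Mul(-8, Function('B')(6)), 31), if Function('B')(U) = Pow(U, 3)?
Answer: -53568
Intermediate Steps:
Mul(Mul(-8, Function('B')(6)), 31) = Mul(Mul(-8, Pow(6, 3)), 31) = Mul(Mul(-8, 216), 31) = Mul(-1728, 31) = -53568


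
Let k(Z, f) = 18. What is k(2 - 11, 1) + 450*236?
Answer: 106218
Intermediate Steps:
k(2 - 11, 1) + 450*236 = 18 + 450*236 = 18 + 106200 = 106218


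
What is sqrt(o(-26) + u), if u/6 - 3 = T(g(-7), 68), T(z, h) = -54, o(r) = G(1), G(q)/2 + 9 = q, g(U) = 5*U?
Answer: I*sqrt(322) ≈ 17.944*I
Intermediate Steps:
G(q) = -18 + 2*q
o(r) = -16 (o(r) = -18 + 2*1 = -18 + 2 = -16)
u = -306 (u = 18 + 6*(-54) = 18 - 324 = -306)
sqrt(o(-26) + u) = sqrt(-16 - 306) = sqrt(-322) = I*sqrt(322)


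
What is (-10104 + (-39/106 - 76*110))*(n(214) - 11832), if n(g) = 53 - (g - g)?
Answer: 23054129717/106 ≈ 2.1749e+8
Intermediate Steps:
n(g) = 53 (n(g) = 53 - 1*0 = 53 + 0 = 53)
(-10104 + (-39/106 - 76*110))*(n(214) - 11832) = (-10104 + (-39/106 - 76*110))*(53 - 11832) = (-10104 + (-39*1/106 - 8360))*(-11779) = (-10104 + (-39/106 - 8360))*(-11779) = (-10104 - 886199/106)*(-11779) = -1957223/106*(-11779) = 23054129717/106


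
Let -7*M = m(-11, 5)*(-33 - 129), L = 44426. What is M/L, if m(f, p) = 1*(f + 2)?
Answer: -729/155491 ≈ -0.0046884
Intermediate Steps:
m(f, p) = 2 + f (m(f, p) = 1*(2 + f) = 2 + f)
M = -1458/7 (M = -(2 - 11)*(-33 - 129)/7 = -(-9)*(-162)/7 = -⅐*1458 = -1458/7 ≈ -208.29)
M/L = -1458/7/44426 = -1458/7*1/44426 = -729/155491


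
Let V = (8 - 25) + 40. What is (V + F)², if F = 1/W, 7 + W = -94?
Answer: 5391684/10201 ≈ 528.54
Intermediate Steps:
W = -101 (W = -7 - 94 = -101)
F = -1/101 (F = 1/(-101) = -1/101 ≈ -0.0099010)
V = 23 (V = -17 + 40 = 23)
(V + F)² = (23 - 1/101)² = (2322/101)² = 5391684/10201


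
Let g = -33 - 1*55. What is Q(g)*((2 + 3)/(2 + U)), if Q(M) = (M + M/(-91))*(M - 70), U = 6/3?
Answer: 1564200/91 ≈ 17189.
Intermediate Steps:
U = 2 (U = 6*(⅓) = 2)
g = -88 (g = -33 - 55 = -88)
Q(M) = 90*M*(-70 + M)/91 (Q(M) = (M + M*(-1/91))*(-70 + M) = (M - M/91)*(-70 + M) = (90*M/91)*(-70 + M) = 90*M*(-70 + M)/91)
Q(g)*((2 + 3)/(2 + U)) = ((90/91)*(-88)*(-70 - 88))*((2 + 3)/(2 + 2)) = ((90/91)*(-88)*(-158))*(5/4) = 1251360*(5*(¼))/91 = (1251360/91)*(5/4) = 1564200/91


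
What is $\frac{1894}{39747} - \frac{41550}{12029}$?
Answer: $- \frac{1628704924}{478116663} \approx -3.4065$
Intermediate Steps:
$\frac{1894}{39747} - \frac{41550}{12029} = - \frac{1628704924}{478116663}$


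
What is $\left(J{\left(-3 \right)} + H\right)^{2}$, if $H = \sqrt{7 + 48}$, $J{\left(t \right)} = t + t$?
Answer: $\left(6 - \sqrt{55}\right)^{2} \approx 2.0056$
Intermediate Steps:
$J{\left(t \right)} = 2 t$
$H = \sqrt{55} \approx 7.4162$
$\left(J{\left(-3 \right)} + H\right)^{2} = \left(2 \left(-3\right) + \sqrt{55}\right)^{2} = \left(-6 + \sqrt{55}\right)^{2}$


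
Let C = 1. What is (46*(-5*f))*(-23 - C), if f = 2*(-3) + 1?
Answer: -27600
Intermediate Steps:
f = -5 (f = -6 + 1 = -5)
(46*(-5*f))*(-23 - C) = (46*(-5*(-5)))*(-23 - 1*1) = (46*25)*(-23 - 1) = 1150*(-24) = -27600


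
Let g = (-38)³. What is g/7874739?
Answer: -54872/7874739 ≈ -0.0069681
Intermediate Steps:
g = -54872
g/7874739 = -54872/7874739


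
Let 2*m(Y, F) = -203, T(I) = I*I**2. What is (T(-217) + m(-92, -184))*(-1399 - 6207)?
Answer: 77721260687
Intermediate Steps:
T(I) = I**3
m(Y, F) = -203/2 (m(Y, F) = (1/2)*(-203) = -203/2)
(T(-217) + m(-92, -184))*(-1399 - 6207) = ((-217)**3 - 203/2)*(-1399 - 6207) = (-10218313 - 203/2)*(-7606) = -20436829/2*(-7606) = 77721260687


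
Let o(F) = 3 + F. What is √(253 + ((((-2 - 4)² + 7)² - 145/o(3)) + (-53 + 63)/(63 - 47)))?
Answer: √299298/12 ≈ 45.590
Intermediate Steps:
√(253 + ((((-2 - 4)² + 7)² - 145/o(3)) + (-53 + 63)/(63 - 47))) = √(253 + ((((-2 - 4)² + 7)² - 145/(3 + 3)) + (-53 + 63)/(63 - 47))) = √(253 + ((((-6)² + 7)² - 145/6) + 10/16)) = √(253 + (((36 + 7)² - 145*⅙) + 10*(1/16))) = √(253 + ((43² - 145/6) + 5/8)) = √(253 + ((1849 - 145/6) + 5/8)) = √(253 + (10949/6 + 5/8)) = √(253 + 43811/24) = √(49883/24) = √299298/12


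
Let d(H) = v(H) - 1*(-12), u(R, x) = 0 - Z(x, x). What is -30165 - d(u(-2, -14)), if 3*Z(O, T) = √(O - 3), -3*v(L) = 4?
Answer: -90527/3 ≈ -30176.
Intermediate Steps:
v(L) = -4/3 (v(L) = -⅓*4 = -4/3)
Z(O, T) = √(-3 + O)/3 (Z(O, T) = √(O - 3)/3 = √(-3 + O)/3)
u(R, x) = -√(-3 + x)/3 (u(R, x) = 0 - √(-3 + x)/3 = -√(-3 + x)/3)
d(H) = 32/3 (d(H) = -4/3 - 1*(-12) = -4/3 + 12 = 32/3)
-30165 - d(u(-2, -14)) = -30165 - 1*32/3 = -30165 - 32/3 = -90527/3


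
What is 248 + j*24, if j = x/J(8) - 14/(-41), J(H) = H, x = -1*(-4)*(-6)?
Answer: 7552/41 ≈ 184.20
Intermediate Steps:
x = -24 (x = 4*(-6) = -24)
j = -109/41 (j = -24/8 - 14/(-41) = -24*⅛ - 14*(-1/41) = -3 + 14/41 = -109/41 ≈ -2.6585)
248 + j*24 = 248 - 109/41*24 = 248 - 2616/41 = 7552/41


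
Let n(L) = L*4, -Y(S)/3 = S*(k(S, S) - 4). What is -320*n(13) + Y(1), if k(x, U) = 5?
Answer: -16643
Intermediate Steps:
Y(S) = -3*S (Y(S) = -3*S*(5 - 4) = -3*S)
n(L) = 4*L
-320*n(13) + Y(1) = -1280*13 - 3*1 = -320*52 - 3 = -16640 - 3 = -16643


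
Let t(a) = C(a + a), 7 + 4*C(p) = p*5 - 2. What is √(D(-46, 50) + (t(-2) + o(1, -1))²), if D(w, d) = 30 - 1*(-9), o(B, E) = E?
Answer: √1713/4 ≈ 10.347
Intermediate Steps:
C(p) = -9/4 + 5*p/4 (C(p) = -7/4 + (p*5 - 2)/4 = -7/4 + (5*p - 2)/4 = -7/4 + (-2 + 5*p)/4 = -7/4 + (-½ + 5*p/4) = -9/4 + 5*p/4)
t(a) = -9/4 + 5*a/2 (t(a) = -9/4 + 5*(a + a)/4 = -9/4 + 5*(2*a)/4 = -9/4 + 5*a/2)
D(w, d) = 39 (D(w, d) = 30 + 9 = 39)
√(D(-46, 50) + (t(-2) + o(1, -1))²) = √(39 + ((-9/4 + (5/2)*(-2)) - 1)²) = √(39 + ((-9/4 - 5) - 1)²) = √(39 + (-29/4 - 1)²) = √(39 + (-33/4)²) = √(39 + 1089/16) = √(1713/16) = √1713/4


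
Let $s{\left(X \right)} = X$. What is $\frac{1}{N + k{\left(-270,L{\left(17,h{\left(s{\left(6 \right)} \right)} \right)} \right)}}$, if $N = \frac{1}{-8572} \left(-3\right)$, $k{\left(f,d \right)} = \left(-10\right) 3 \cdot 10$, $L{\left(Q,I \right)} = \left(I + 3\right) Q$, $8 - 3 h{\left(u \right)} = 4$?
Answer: $- \frac{8572}{2571597} \approx -0.0033333$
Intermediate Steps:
$h{\left(u \right)} = \frac{4}{3}$ ($h{\left(u \right)} = \frac{8}{3} - \frac{4}{3} = \frac{4}{3}$)
$L{\left(Q,I \right)} = Q \left(3 + I\right)$ ($L{\left(Q,I \right)} = \left(3 + I\right) Q = Q \left(3 + I\right)$)
$k{\left(f,d \right)} = -300$ ($k{\left(f,d \right)} = \left(-30\right) 10 = -300$)
$N = \frac{3}{8572}$ ($N = \left(- \frac{1}{8572}\right) \left(-3\right) = \frac{3}{8572} \approx 0.00034998$)
$\frac{1}{N + k{\left(-270,L{\left(17,h{\left(s{\left(6 \right)} \right)} \right)} \right)}} = \frac{1}{\frac{3}{8572} - 300} = \frac{1}{- \frac{2571597}{8572}} = - \frac{8572}{2571597}$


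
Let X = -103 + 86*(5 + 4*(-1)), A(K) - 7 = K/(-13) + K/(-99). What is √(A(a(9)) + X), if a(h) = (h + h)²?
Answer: I*√781066/143 ≈ 6.1803*I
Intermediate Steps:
a(h) = 4*h² (a(h) = (2*h)² = 4*h²)
A(K) = 7 - 112*K/1287 (A(K) = 7 + (K/(-13) + K/(-99)) = 7 + (K*(-1/13) + K*(-1/99)) = 7 + (-K/13 - K/99) = 7 - 112*K/1287)
X = -17 (X = -103 + 86*(5 - 4) = -103 + 86*1 = -103 + 86 = -17)
√(A(a(9)) + X) = √((7 - 448*9²/1287) - 17) = √((7 - 448*81/1287) - 17) = √((7 - 112/1287*324) - 17) = √((7 - 4032/143) - 17) = √(-3031/143 - 17) = √(-5462/143) = I*√781066/143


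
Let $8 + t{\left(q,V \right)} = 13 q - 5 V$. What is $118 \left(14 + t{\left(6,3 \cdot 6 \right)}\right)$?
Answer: $-708$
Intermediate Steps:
$t{\left(q,V \right)} = -8 - 5 V + 13 q$ ($t{\left(q,V \right)} = -8 - \left(- 13 q + 5 V\right) = -8 - 5 V + 13 q$)
$118 \left(14 + t{\left(6,3 \cdot 6 \right)}\right) = 118 \left(14 - \left(-70 + 5 \cdot 3 \cdot 6\right)\right) = 118 \left(14 - 20\right) = 118 \left(-6\right) = -708$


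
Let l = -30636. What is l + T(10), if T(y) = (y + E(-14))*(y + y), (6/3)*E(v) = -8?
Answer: -30516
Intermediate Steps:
E(v) = -4 (E(v) = (½)*(-8) = -4)
T(y) = 2*y*(-4 + y) (T(y) = (y - 4)*(y + y) = (-4 + y)*(2*y) = 2*y*(-4 + y))
l + T(10) = -30636 + 2*10*(-4 + 10) = -30636 + 2*10*6 = -30636 + 120 = -30516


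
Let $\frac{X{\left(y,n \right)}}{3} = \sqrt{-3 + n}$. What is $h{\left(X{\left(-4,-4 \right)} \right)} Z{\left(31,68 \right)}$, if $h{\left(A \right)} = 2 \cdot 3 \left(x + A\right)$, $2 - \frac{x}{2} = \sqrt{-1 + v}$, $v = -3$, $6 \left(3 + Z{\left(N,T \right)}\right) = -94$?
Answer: $-448 + 448 i - 336 i \sqrt{7} \approx -448.0 - 440.97 i$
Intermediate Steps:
$Z{\left(N,T \right)} = - \frac{56}{3}$ ($Z{\left(N,T \right)} = -3 + \frac{1}{6} \left(-94\right) = -3 - \frac{47}{3} = - \frac{56}{3}$)
$X{\left(y,n \right)} = 3 \sqrt{-3 + n}$
$x = 4 - 4 i$ ($x = 4 - 2 \sqrt{-1 - 3} = 4 - 2 \sqrt{-4} = 4 - 2 \cdot 2 i = 4 - 4 i \approx 4.0 - 4.0 i$)
$h{\left(A \right)} = 24 - 24 i + 6 A$ ($h{\left(A \right)} = 2 \cdot 3 \left(\left(4 - 4 i\right) + A\right) = 2 \cdot 3 \left(4 + A - 4 i\right) = 2 \left(12 - 12 i + 3 A\right) = 24 - 24 i + 6 A$)
$h{\left(X{\left(-4,-4 \right)} \right)} Z{\left(31,68 \right)} = \left(24 - 24 i + 6 \cdot 3 \sqrt{-3 - 4}\right) \left(- \frac{56}{3}\right) = \left(24 - 24 i + 6 \cdot 3 \sqrt{-7}\right) \left(- \frac{56}{3}\right) = \left(24 - 24 i + 6 \cdot 3 i \sqrt{7}\right) \left(- \frac{56}{3}\right) = \left(24 - 24 i + 18 i \sqrt{7}\right) \left(- \frac{56}{3}\right) = -448 + 448 i - 336 i \sqrt{7}$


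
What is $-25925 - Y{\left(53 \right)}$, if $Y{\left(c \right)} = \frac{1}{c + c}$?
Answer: $- \frac{2748051}{106} \approx -25925.0$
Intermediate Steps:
$Y{\left(c \right)} = \frac{1}{2 c}$
$-25925 - Y{\left(53 \right)} = -25925 - \frac{1}{2 \cdot 53} = -25925 - \frac{1}{2} \cdot \frac{1}{53} = -25925 - \frac{1}{106} = - \frac{2748051}{106}$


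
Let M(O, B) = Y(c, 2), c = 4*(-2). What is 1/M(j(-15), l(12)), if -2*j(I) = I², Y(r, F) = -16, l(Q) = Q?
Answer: -1/16 ≈ -0.062500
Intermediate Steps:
c = -8
j(I) = -I²/2
M(O, B) = -16
1/M(j(-15), l(12)) = 1/(-16) = -1/16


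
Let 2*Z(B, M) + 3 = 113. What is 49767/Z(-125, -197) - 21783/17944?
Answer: 891820983/986920 ≈ 903.64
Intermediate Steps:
Z(B, M) = 55 (Z(B, M) = -3/2 + (½)*113 = -3/2 + 113/2 = 55)
49767/Z(-125, -197) - 21783/17944 = 49767/55 - 21783/17944 = 891820983/986920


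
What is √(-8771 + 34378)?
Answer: √25607 ≈ 160.02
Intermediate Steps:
√(-8771 + 34378) = √25607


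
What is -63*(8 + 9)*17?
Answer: -18207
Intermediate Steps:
-63*(8 + 9)*17 = -1071*17 = -63*289 = -18207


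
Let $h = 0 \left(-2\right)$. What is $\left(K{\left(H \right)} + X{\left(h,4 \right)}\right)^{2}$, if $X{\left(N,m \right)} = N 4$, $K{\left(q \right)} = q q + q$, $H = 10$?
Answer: $12100$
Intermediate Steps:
$K{\left(q \right)} = q + q^{2}$ ($K{\left(q \right)} = q^{2} + q = q + q^{2}$)
$h = 0$
$X{\left(N,m \right)} = 4 N$
$\left(K{\left(H \right)} + X{\left(h,4 \right)}\right)^{2} = \left(10 \left(1 + 10\right) + 4 \cdot 0\right)^{2} = \left(10 \cdot 11 + 0\right)^{2} = \left(110 + 0\right)^{2} = 110^{2} = 12100$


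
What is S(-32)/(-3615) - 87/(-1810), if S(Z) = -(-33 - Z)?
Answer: 62539/1308630 ≈ 0.047790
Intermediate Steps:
S(Z) = 33 + Z
S(-32)/(-3615) - 87/(-1810) = (33 - 32)/(-3615) - 87/(-1810) = 1*(-1/3615) - 87*(-1/1810) = -1/3615 + 87/1810 = 62539/1308630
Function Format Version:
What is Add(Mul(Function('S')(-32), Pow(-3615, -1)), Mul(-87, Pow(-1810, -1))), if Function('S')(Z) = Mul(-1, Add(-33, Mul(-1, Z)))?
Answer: Rational(62539, 1308630) ≈ 0.047790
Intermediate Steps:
Function('S')(Z) = Add(33, Z)
Add(Mul(Function('S')(-32), Pow(-3615, -1)), Mul(-87, Pow(-1810, -1))) = Add(Mul(Add(33, -32), Pow(-3615, -1)), Mul(-87, Pow(-1810, -1))) = Add(Mul(1, Rational(-1, 3615)), Mul(-87, Rational(-1, 1810))) = Add(Rational(-1, 3615), Rational(87, 1810)) = Rational(62539, 1308630)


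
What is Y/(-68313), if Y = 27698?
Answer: -27698/68313 ≈ -0.40546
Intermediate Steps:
Y/(-68313) = 27698/(-68313) = 27698*(-1/68313) = -27698/68313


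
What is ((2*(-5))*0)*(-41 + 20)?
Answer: 0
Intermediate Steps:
((2*(-5))*0)*(-41 + 20) = -10*0*(-21) = 0*(-21) = 0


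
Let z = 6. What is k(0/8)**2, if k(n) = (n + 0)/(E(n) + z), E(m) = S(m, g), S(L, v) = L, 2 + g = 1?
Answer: 0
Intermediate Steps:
g = -1 (g = -2 + 1 = -1)
E(m) = m
k(n) = n/(6 + n) (k(n) = (n + 0)/(n + 6) = n/(6 + n))
k(0/8)**2 = ((0/8)/(6 + 0/8))**2 = ((0*(1/8))/(6 + 0*(1/8)))**2 = (0/(6 + 0))**2 = (0/6)**2 = (0*(1/6))**2 = 0**2 = 0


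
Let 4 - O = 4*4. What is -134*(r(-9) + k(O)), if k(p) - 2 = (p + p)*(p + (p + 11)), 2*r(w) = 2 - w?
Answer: -42813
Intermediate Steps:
r(w) = 1 - w/2 (r(w) = (2 - w)/2 = 1 - w/2)
O = -12 (O = 4 - 4*4 = 4 - 1*16 = 4 - 16 = -12)
k(p) = 2 + 2*p*(11 + 2*p) (k(p) = 2 + (p + p)*(p + (p + 11)) = 2 + (2*p)*(p + (11 + p)) = 2 + (2*p)*(11 + 2*p) = 2 + 2*p*(11 + 2*p))
-134*(r(-9) + k(O)) = -134*((1 - 1/2*(-9)) + (2 + 4*(-12)**2 + 22*(-12))) = -134*((1 + 9/2) + (2 + 4*144 - 264)) = -134*(11/2 + (2 + 576 - 264)) = -134*(11/2 + 314) = -134*639/2 = -42813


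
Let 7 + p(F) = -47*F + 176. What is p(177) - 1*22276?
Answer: -30426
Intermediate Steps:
p(F) = 169 - 47*F (p(F) = -7 + (-47*F + 176) = -7 + (176 - 47*F) = 169 - 47*F)
p(177) - 1*22276 = (169 - 47*177) - 1*22276 = (169 - 8319) - 22276 = -8150 - 22276 = -30426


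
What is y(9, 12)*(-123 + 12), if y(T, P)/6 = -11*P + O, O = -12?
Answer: 95904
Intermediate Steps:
y(T, P) = -72 - 66*P (y(T, P) = 6*(-11*P - 12) = 6*(-12 - 11*P) = -72 - 66*P)
y(9, 12)*(-123 + 12) = (-72 - 66*12)*(-123 + 12) = (-72 - 792)*(-111) = -864*(-111) = 95904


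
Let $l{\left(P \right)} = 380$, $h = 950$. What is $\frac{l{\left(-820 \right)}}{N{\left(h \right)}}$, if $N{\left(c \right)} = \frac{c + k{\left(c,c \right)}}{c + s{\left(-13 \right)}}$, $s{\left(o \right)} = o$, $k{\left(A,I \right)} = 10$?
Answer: $\frac{17803}{48} \approx 370.9$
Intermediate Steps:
$N{\left(c \right)} = \frac{10 + c}{-13 + c}$ ($N{\left(c \right)} = \frac{c + 10}{c - 13} = \frac{10 + c}{-13 + c}$)
$\frac{l{\left(-820 \right)}}{N{\left(h \right)}} = \frac{380}{\frac{1}{-13 + 950} \left(10 + 950\right)} = \frac{380}{\frac{1}{937} \cdot 960} = \frac{380}{\frac{960}{937}} = 380 \cdot \frac{937}{960} = \frac{17803}{48}$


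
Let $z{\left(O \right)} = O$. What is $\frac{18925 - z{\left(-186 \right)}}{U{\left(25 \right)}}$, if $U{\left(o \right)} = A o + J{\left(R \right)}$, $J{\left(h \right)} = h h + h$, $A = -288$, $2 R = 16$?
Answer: $- \frac{19111}{7128} \approx -2.6811$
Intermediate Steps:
$R = 8$ ($R = \frac{1}{2} \cdot 16 = 8$)
$J{\left(h \right)} = h + h^{2}$ ($J{\left(h \right)} = h^{2} + h = h + h^{2}$)
$U{\left(o \right)} = 72 - 288 o$ ($U{\left(o \right)} = - 288 o + 8 \left(1 + 8\right) = - 288 o + 8 \cdot 9 = - 288 o + 72 = 72 - 288 o$)
$\frac{18925 - z{\left(-186 \right)}}{U{\left(25 \right)}} = \frac{18925 - -186}{72 - 7200} = \frac{18925 + 186}{72 - 7200} = \frac{19111}{-7128} = 19111 \left(- \frac{1}{7128}\right) = - \frac{19111}{7128}$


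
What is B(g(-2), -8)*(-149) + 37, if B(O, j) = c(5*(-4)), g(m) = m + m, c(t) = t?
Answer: 3017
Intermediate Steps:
g(m) = 2*m
B(O, j) = -20 (B(O, j) = 5*(-4) = -20)
B(g(-2), -8)*(-149) + 37 = -20*(-149) + 37 = 2980 + 37 = 3017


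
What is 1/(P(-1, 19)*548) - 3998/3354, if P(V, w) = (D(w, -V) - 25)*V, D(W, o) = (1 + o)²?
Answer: -7667605/6432972 ≈ -1.1919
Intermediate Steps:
P(V, w) = V*(-25 + (1 - V)²) (P(V, w) = ((1 - V)² - 25)*V = (-25 + (1 - V)²)*V = V*(-25 + (1 - V)²))
1/(P(-1, 19)*548) - 3998/3354 = 1/(-(-25 + (-1 - 1)²)*548) - 3998/3354 = (1/548)/(-(-25 + (-2)²)) - 3998*1/3354 = (1/548)/(-(-25 + 4)) - 1999/1677 = (1/548)/(-1*(-21)) - 1999/1677 = (1/548)/21 - 1999/1677 = (1/21)*(1/548) - 1999/1677 = 1/11508 - 1999/1677 = -7667605/6432972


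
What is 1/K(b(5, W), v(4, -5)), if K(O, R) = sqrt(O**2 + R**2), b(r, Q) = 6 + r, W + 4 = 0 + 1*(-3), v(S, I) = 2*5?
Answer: sqrt(221)/221 ≈ 0.067267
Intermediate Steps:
v(S, I) = 10
W = -7 (W = -4 + (0 + 1*(-3)) = -4 + (0 - 3) = -4 - 3 = -7)
1/K(b(5, W), v(4, -5)) = 1/(sqrt((6 + 5)**2 + 10**2)) = 1/(sqrt(11**2 + 100)) = 1/(sqrt(121 + 100)) = 1/(sqrt(221)) = sqrt(221)/221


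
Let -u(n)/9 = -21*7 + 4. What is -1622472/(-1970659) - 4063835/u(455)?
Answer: -8006344895801/2536238133 ≈ -3156.8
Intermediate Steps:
u(n) = 1287 (u(n) = -9*(-21*7 + 4) = -9*(-147 + 4) = -9*(-143) = 1287)
-1622472/(-1970659) - 4063835/u(455) = -1622472/(-1970659) - 4063835/1287 = -1622472*(-1/1970659) - 4063835*1/1287 = 1622472/1970659 - 4063835/1287 = -8006344895801/2536238133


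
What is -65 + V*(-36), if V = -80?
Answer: 2815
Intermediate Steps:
-65 + V*(-36) = -65 - 80*(-36) = -65 + 2880 = 2815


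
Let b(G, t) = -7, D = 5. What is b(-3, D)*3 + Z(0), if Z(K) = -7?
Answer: -28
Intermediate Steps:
b(-3, D)*3 + Z(0) = -7*3 - 7 = -21 - 7 = -28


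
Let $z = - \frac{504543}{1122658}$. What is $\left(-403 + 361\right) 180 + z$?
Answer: $- \frac{8487799023}{1122658} \approx -7560.5$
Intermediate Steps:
$z = - \frac{504543}{1122658}$ ($z = \left(-504543\right) \frac{1}{1122658} = - \frac{504543}{1122658} \approx -0.44942$)
$\left(-403 + 361\right) 180 + z = \left(-403 + 361\right) 180 - \frac{504543}{1122658} = \left(-42\right) 180 - \frac{504543}{1122658} = -7560 - \frac{504543}{1122658} = - \frac{8487799023}{1122658}$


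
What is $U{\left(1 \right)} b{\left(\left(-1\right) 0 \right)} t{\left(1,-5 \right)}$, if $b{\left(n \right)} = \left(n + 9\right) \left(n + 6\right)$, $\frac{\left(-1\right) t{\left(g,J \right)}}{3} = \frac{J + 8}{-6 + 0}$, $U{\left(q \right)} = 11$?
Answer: $891$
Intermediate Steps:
$t{\left(g,J \right)} = 4 + \frac{J}{2}$ ($t{\left(g,J \right)} = - 3 \frac{J + 8}{-6 + 0} = - 3 \frac{8 + J}{-6} = - 3 \left(8 + J\right) \left(- \frac{1}{6}\right) = - 3 \left(- \frac{4}{3} - \frac{J}{6}\right) = 4 + \frac{J}{2}$)
$b{\left(n \right)} = \left(6 + n\right) \left(9 + n\right)$ ($b{\left(n \right)} = \left(9 + n\right) \left(6 + n\right) = \left(6 + n\right) \left(9 + n\right)$)
$U{\left(1 \right)} b{\left(\left(-1\right) 0 \right)} t{\left(1,-5 \right)} = 11 \left(54 + \left(\left(-1\right) 0\right)^{2} + 15 \left(\left(-1\right) 0\right)\right) \left(4 + \frac{1}{2} \left(-5\right)\right) = 11 \left(54 + 0^{2} + 15 \cdot 0\right) \left(4 - \frac{5}{2}\right) = 11 \left(54 + 0 + 0\right) \frac{3}{2} = 11 \cdot 54 \cdot \frac{3}{2} = 594 \cdot \frac{3}{2} = 891$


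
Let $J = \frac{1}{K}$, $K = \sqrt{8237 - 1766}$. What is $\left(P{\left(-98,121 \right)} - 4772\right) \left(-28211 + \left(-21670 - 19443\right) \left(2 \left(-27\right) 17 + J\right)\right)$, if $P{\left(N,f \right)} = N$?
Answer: $-183664857010 + \frac{200220310 \sqrt{719}}{2157} \approx -1.8366 \cdot 10^{11}$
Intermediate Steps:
$K = 3 \sqrt{719}$ ($K = \sqrt{6471} = 3 \sqrt{719} \approx 80.443$)
$J = \frac{\sqrt{719}}{2157}$ ($J = \frac{1}{3 \sqrt{719}} = \frac{\sqrt{719}}{2157} \approx 0.012431$)
$\left(P{\left(-98,121 \right)} - 4772\right) \left(-28211 + \left(-21670 - 19443\right) \left(2 \left(-27\right) 17 + J\right)\right) = \left(-98 - 4772\right) \left(-28211 + \left(-21670 - 19443\right) \left(2 \left(-27\right) 17 + \frac{\sqrt{719}}{2157}\right)\right) = - 4870 \left(-28211 - 41113 \left(\left(-54\right) 17 + \frac{\sqrt{719}}{2157}\right)\right) = - 4870 \left(-28211 - 41113 \left(-918 + \frac{\sqrt{719}}{2157}\right)\right) = - 4870 \left(-28211 + \left(37741734 - \frac{41113 \sqrt{719}}{2157}\right)\right) = - 4870 \left(37713523 - \frac{41113 \sqrt{719}}{2157}\right) = -183664857010 + \frac{200220310 \sqrt{719}}{2157}$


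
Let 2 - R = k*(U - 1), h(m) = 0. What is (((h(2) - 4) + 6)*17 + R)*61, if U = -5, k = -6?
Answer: 0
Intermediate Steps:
R = -34 (R = 2 - (-6)*(-5 - 1) = 2 - (-6)*(-6) = 2 - 1*36 = 2 - 36 = -34)
(((h(2) - 4) + 6)*17 + R)*61 = (((0 - 4) + 6)*17 - 34)*61 = ((-4 + 6)*17 - 34)*61 = (2*17 - 34)*61 = (34 - 34)*61 = 0*61 = 0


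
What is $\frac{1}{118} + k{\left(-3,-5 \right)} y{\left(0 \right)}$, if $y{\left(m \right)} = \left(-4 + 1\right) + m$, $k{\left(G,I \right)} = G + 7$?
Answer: $- \frac{1415}{118} \approx -11.992$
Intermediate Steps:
$k{\left(G,I \right)} = 7 + G$
$y{\left(m \right)} = -3 + m$
$\frac{1}{118} + k{\left(-3,-5 \right)} y{\left(0 \right)} = \frac{1}{118} + \left(7 - 3\right) \left(-3 + 0\right) = \frac{1}{118} + 4 \left(-3\right) = \frac{1}{118} - 12 = - \frac{1415}{118}$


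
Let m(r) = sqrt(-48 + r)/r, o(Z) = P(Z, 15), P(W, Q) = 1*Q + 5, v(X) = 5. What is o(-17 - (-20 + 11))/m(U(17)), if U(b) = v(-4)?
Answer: -100*I*sqrt(43)/43 ≈ -15.25*I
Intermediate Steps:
U(b) = 5
P(W, Q) = 5 + Q (P(W, Q) = Q + 5 = 5 + Q)
o(Z) = 20 (o(Z) = 5 + 15 = 20)
m(r) = sqrt(-48 + r)/r
o(-17 - (-20 + 11))/m(U(17)) = 20/((sqrt(-48 + 5)/5)) = 20/((sqrt(-43)/5)) = 20/(((I*sqrt(43))/5)) = 20/((I*sqrt(43)/5)) = 20*(-5*I*sqrt(43)/43) = -100*I*sqrt(43)/43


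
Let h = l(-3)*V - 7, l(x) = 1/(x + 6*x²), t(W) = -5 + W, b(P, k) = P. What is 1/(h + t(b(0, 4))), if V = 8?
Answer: -51/604 ≈ -0.084437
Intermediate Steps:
h = -349/51 (h = (1/((-3)*(1 + 6*(-3))))*8 - 7 = -1/(3*(1 - 18))*8 - 7 = -⅓/(-17)*8 - 7 = -⅓*(-1/17)*8 - 7 = (1/51)*8 - 7 = 8/51 - 7 = -349/51 ≈ -6.8431)
1/(h + t(b(0, 4))) = 1/(-349/51 + (-5 + 0)) = 1/(-349/51 - 5) = 1/(-604/51) = -51/604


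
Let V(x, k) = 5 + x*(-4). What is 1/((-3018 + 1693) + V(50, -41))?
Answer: -1/1520 ≈ -0.00065789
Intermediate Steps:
V(x, k) = 5 - 4*x
1/((-3018 + 1693) + V(50, -41)) = 1/((-3018 + 1693) + (5 - 4*50)) = 1/(-1325 + (5 - 200)) = 1/(-1325 - 195) = 1/(-1520) = -1/1520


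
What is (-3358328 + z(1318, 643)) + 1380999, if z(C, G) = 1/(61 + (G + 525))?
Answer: -2430137340/1229 ≈ -1.9773e+6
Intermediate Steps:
z(C, G) = 1/(586 + G) (z(C, G) = 1/(61 + (525 + G)) = 1/(586 + G))
(-3358328 + z(1318, 643)) + 1380999 = (-3358328 + 1/(586 + 643)) + 1380999 = (-3358328 + 1/1229) + 1380999 = -4127385111/1229 + 1380999 = -2430137340/1229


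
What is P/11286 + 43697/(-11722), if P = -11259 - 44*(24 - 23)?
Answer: -156414527/33073623 ≈ -4.7293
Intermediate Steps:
P = -11303 (P = -11259 - 44*1 = -11259 - 44 = -11303)
P/11286 + 43697/(-11722) = -11303/11286 + 43697/(-11722) = -11303*1/11286 + 43697*(-1/11722) = -11303/11286 - 43697/11722 = -156414527/33073623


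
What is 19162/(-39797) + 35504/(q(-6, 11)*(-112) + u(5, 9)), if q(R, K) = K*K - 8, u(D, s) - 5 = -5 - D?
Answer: -1655562770/503869817 ≈ -3.2857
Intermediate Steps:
u(D, s) = -D (u(D, s) = 5 + (-5 - D) = -D)
q(R, K) = -8 + K**2 (q(R, K) = K**2 - 8 = -8 + K**2)
19162/(-39797) + 35504/(q(-6, 11)*(-112) + u(5, 9)) = 19162/(-39797) + 35504/((-8 + 11**2)*(-112) - 1*5) = 19162*(-1/39797) + 35504/((-8 + 121)*(-112) - 5) = -19162/39797 + 35504/(113*(-112) - 5) = -19162/39797 + 35504/(-12656 - 5) = -19162/39797 + 35504/(-12661) = -19162/39797 + 35504*(-1/12661) = -19162/39797 - 35504/12661 = -1655562770/503869817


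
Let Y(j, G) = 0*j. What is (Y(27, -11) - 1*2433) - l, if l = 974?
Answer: -3407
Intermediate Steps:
Y(j, G) = 0
(Y(27, -11) - 1*2433) - l = (0 - 1*2433) - 1*974 = (0 - 2433) - 974 = -2433 - 974 = -3407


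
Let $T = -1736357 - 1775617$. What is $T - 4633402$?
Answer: $-8145376$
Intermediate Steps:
$T = -3511974$ ($T = -1736357 - 1775617 = -3511974$)
$T - 4633402 = -3511974 - 4633402 = -8145376$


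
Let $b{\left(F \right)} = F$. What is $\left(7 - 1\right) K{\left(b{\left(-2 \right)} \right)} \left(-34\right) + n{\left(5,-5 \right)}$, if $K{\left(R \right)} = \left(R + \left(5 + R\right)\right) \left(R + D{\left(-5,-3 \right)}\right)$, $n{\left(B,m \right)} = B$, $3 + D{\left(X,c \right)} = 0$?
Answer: $1025$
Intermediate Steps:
$D{\left(X,c \right)} = -3$ ($D{\left(X,c \right)} = -3 + 0 = -3$)
$K{\left(R \right)} = \left(-3 + R\right) \left(5 + 2 R\right)$ ($K{\left(R \right)} = \left(R + \left(5 + R\right)\right) \left(R - 3\right) = \left(5 + 2 R\right) \left(-3 + R\right) = \left(-3 + R\right) \left(5 + 2 R\right)$)
$\left(7 - 1\right) K{\left(b{\left(-2 \right)} \right)} \left(-34\right) + n{\left(5,-5 \right)} = \left(7 - 1\right) \left(-15 - -2 + 2 \left(-2\right)^{2}\right) \left(-34\right) + 5 = 6 \left(-15 + 2 + 2 \cdot 4\right) \left(-34\right) + 5 = 6 \left(-15 + 2 + 8\right) \left(-34\right) + 5 = 6 \left(-5\right) \left(-34\right) + 5 = \left(-30\right) \left(-34\right) + 5 = 1020 + 5 = 1025$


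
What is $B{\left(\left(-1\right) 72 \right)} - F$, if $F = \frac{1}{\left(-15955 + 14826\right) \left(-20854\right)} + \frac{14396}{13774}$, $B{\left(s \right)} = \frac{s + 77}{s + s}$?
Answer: $- \frac{12607277468465}{11674704329424} \approx -1.0799$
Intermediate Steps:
$B{\left(s \right)} = \frac{77 + s}{2 s}$
$F = \frac{169470913755}{162148671242}$ ($F = \frac{1}{-1129} \left(- \frac{1}{20854}\right) + 14396 \cdot \frac{1}{13774} = \left(- \frac{1}{1129}\right) \left(- \frac{1}{20854}\right) + \frac{7198}{6887} = \frac{1}{23544166} + \frac{7198}{6887} = \frac{169470913755}{162148671242} \approx 1.0452$)
$B{\left(\left(-1\right) 72 \right)} - F = \frac{77 - 72}{2 \left(\left(-1\right) 72\right)} - \frac{169470913755}{162148671242} = \frac{77 - 72}{2 \left(-72\right)} - \frac{169470913755}{162148671242} = \frac{1}{2} \left(- \frac{1}{72}\right) 5 - \frac{169470913755}{162148671242} = - \frac{5}{144} - \frac{169470913755}{162148671242} = - \frac{12607277468465}{11674704329424}$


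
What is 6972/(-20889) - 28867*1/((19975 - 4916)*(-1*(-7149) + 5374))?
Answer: -39860898599/119373581481 ≈ -0.33392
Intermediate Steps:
6972/(-20889) - 28867*1/((19975 - 4916)*(-1*(-7149) + 5374)) = 6972*(-1/20889) - 28867*1/(15059*(7149 + 5374)) = -2324/6963 - 28867/(12523*15059) = -2324/6963 - 28867/188583857 = -39860898599/119373581481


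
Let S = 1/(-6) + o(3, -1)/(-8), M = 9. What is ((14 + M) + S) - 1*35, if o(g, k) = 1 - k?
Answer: -149/12 ≈ -12.417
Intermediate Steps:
S = -5/12 (S = 1/(-6) + (1 - 1*(-1))/(-8) = 1*(-⅙) + (1 + 1)*(-⅛) = -⅙ + 2*(-⅛) = -⅙ - ¼ = -5/12 ≈ -0.41667)
((14 + M) + S) - 1*35 = ((14 + 9) - 5/12) - 1*35 = (23 - 5/12) - 35 = 271/12 - 35 = -149/12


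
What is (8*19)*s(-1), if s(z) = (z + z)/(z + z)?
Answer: 152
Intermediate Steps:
s(z) = 1 (s(z) = (2*z)/((2*z)) = (2*z)*(1/(2*z)) = 1)
(8*19)*s(-1) = (8*19)*1 = 152*1 = 152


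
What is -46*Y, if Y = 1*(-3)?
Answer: 138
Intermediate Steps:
Y = -3
-46*Y = -46*(-3) = 138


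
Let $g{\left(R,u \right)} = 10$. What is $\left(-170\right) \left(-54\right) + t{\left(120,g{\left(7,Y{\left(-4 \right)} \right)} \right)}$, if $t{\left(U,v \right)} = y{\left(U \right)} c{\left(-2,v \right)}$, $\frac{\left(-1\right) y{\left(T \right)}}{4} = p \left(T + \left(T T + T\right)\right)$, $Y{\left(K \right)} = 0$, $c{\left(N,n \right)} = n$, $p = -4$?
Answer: $2351580$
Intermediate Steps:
$y{\left(T \right)} = 16 T^{2} + 32 T$ ($y{\left(T \right)} = - 4 \left(- 4 \left(T + \left(T T + T\right)\right)\right) = - 4 \left(- 4 \left(T + \left(T^{2} + T\right)\right)\right) = - 4 \left(- 4 \left(T + \left(T + T^{2}\right)\right)\right) = - 4 \left(- 4 \left(T^{2} + 2 T\right)\right) = - 4 \left(- 8 T - 4 T^{2}\right) = 16 T^{2} + 32 T$)
$t{\left(U,v \right)} = 16 U v \left(2 + U\right)$ ($t{\left(U,v \right)} = 16 U \left(2 + U\right) v = 16 U v \left(2 + U\right)$)
$\left(-170\right) \left(-54\right) + t{\left(120,g{\left(7,Y{\left(-4 \right)} \right)} \right)} = \left(-170\right) \left(-54\right) + 16 \cdot 120 \cdot 10 \left(2 + 120\right) = 9180 + 16 \cdot 120 \cdot 10 \cdot 122 = 9180 + 2342400 = 2351580$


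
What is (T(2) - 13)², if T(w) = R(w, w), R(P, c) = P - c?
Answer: 169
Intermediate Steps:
T(w) = 0 (T(w) = w - w = 0)
(T(2) - 13)² = (0 - 13)² = (-13)² = 169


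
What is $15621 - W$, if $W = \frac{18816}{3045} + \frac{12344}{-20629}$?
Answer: $\frac{46708919601}{2991205} \approx 15615.0$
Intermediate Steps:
$W = \frac{16693704}{2991205}$ ($W = 18816 \cdot \frac{1}{3045} + 12344 \left(- \frac{1}{20629}\right) = \frac{896}{145} - \frac{12344}{20629} = \frac{16693704}{2991205} \approx 5.5809$)
$15621 - W = 15621 - \frac{16693704}{2991205} = \frac{46708919601}{2991205}$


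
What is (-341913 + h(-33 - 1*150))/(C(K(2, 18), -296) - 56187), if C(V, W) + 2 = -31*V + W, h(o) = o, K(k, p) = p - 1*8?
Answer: 342096/56795 ≈ 6.0233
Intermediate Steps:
K(k, p) = -8 + p (K(k, p) = p - 8 = -8 + p)
C(V, W) = -2 + W - 31*V (C(V, W) = -2 + (-31*V + W) = -2 + (W - 31*V) = -2 + W - 31*V)
(-341913 + h(-33 - 1*150))/(C(K(2, 18), -296) - 56187) = (-341913 + (-33 - 1*150))/((-2 - 296 - 31*(-8 + 18)) - 56187) = (-341913 + (-33 - 150))/((-2 - 296 - 31*10) - 56187) = (-341913 - 183)/((-2 - 296 - 310) - 56187) = -342096/(-608 - 56187) = -342096/(-56795) = -342096*(-1/56795) = 342096/56795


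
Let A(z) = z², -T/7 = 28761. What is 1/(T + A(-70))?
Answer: -1/196427 ≈ -5.0910e-6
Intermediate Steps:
T = -201327 (T = -7*28761 = -201327)
1/(T + A(-70)) = 1/(-201327 + (-70)²) = 1/(-201327 + 4900) = 1/(-196427) = -1/196427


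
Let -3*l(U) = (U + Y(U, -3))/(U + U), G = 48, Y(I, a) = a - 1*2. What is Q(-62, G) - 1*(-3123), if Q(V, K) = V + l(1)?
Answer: 9185/3 ≈ 3061.7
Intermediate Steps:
Y(I, a) = -2 + a (Y(I, a) = a - 2 = -2 + a)
l(U) = -(-5 + U)/(6*U) (l(U) = -(U + (-2 - 3))/(3*(U + U)) = -(U - 5)/(3*(2*U)) = -(-5 + U)*1/(2*U)/3 = -(-5 + U)/(6*U))
Q(V, K) = ⅔ + V (Q(V, K) = V + (⅙)*(5 - 1*1)/1 = V + (⅙)*1*(5 - 1) = V + (⅙)*1*4 = V + ⅔ = ⅔ + V)
Q(-62, G) - 1*(-3123) = (⅔ - 62) - 1*(-3123) = -184/3 + 3123 = 9185/3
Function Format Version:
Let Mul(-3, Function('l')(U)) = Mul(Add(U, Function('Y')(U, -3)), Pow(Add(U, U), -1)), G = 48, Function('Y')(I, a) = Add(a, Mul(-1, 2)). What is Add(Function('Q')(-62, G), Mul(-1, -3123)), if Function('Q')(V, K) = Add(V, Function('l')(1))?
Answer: Rational(9185, 3) ≈ 3061.7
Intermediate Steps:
Function('Y')(I, a) = Add(-2, a) (Function('Y')(I, a) = Add(a, -2) = Add(-2, a))
Function('l')(U) = Mul(Rational(-1, 6), Pow(U, -1), Add(-5, U)) (Function('l')(U) = Mul(Rational(-1, 3), Mul(Add(U, Add(-2, -3)), Pow(Add(U, U), -1))) = Mul(Rational(-1, 3), Mul(Add(U, -5), Pow(Mul(2, U), -1))) = Mul(Rational(-1, 3), Mul(Add(-5, U), Mul(Rational(1, 2), Pow(U, -1)))) = Mul(Rational(-1, 3), Mul(Rational(1, 2), Pow(U, -1), Add(-5, U))) = Mul(Rational(-1, 6), Pow(U, -1), Add(-5, U)))
Function('Q')(V, K) = Add(Rational(2, 3), V) (Function('Q')(V, K) = Add(V, Mul(Rational(1, 6), Pow(1, -1), Add(5, Mul(-1, 1)))) = Add(V, Mul(Rational(1, 6), 1, Add(5, -1))) = Add(V, Mul(Rational(1, 6), 1, 4)) = Add(V, Rational(2, 3)) = Add(Rational(2, 3), V))
Add(Function('Q')(-62, G), Mul(-1, -3123)) = Add(Add(Rational(2, 3), -62), Mul(-1, -3123)) = Add(Rational(-184, 3), 3123) = Rational(9185, 3)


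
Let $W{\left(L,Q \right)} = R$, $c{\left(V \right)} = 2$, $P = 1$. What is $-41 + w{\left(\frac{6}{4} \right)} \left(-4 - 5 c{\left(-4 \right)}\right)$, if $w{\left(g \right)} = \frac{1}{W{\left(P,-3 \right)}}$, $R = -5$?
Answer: $- \frac{191}{5} \approx -38.2$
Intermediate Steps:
$W{\left(L,Q \right)} = -5$
$w{\left(g \right)} = - \frac{1}{5}$ ($w{\left(g \right)} = \frac{1}{-5} = - \frac{1}{5}$)
$-41 + w{\left(\frac{6}{4} \right)} \left(-4 - 5 c{\left(-4 \right)}\right) = -41 - \frac{-4 - 10}{5} = -41 - - \frac{14}{5} = -41 + \frac{14}{5} = - \frac{191}{5}$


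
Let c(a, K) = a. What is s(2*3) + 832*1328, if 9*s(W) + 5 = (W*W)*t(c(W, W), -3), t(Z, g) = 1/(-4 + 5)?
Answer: 9944095/9 ≈ 1.1049e+6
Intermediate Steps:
t(Z, g) = 1 (t(Z, g) = 1/1 = 1)
s(W) = -5/9 + W**2/9 (s(W) = -5/9 + ((W*W)*1)/9 = -5/9 + (W**2*1)/9 = -5/9 + W**2/9)
s(2*3) + 832*1328 = (-5/9 + (2*3)**2/9) + 832*1328 = (-5/9 + (1/9)*6**2) + 1104896 = (-5/9 + (1/9)*36) + 1104896 = (-5/9 + 4) + 1104896 = 31/9 + 1104896 = 9944095/9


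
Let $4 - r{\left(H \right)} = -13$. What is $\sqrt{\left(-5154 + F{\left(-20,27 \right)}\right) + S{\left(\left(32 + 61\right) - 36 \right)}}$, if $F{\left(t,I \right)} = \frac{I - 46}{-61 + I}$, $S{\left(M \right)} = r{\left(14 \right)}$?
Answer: $\frac{i \sqrt{5937726}}{34} \approx 71.669 i$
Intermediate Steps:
$r{\left(H \right)} = 17$ ($r{\left(H \right)} = 4 - -13 = 4 + 13 = 17$)
$S{\left(M \right)} = 17$
$F{\left(t,I \right)} = \frac{-46 + I}{-61 + I}$
$\sqrt{\left(-5154 + F{\left(-20,27 \right)}\right) + S{\left(\left(32 + 61\right) - 36 \right)}} = \sqrt{\left(-5154 + \frac{-46 + 27}{-61 + 27}\right) + 17} = \sqrt{\left(-5154 + \frac{1}{-34} \left(-19\right)\right) + 17} = \sqrt{\left(-5154 - - \frac{19}{34}\right) + 17} = \sqrt{\left(-5154 + \frac{19}{34}\right) + 17} = \sqrt{- \frac{175217}{34} + 17} = \sqrt{- \frac{174639}{34}} = \frac{i \sqrt{5937726}}{34}$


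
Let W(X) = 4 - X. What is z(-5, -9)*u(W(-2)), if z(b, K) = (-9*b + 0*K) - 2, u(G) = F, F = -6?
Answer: -258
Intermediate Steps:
u(G) = -6
z(b, K) = -2 - 9*b (z(b, K) = (-9*b + 0) - 2 = -9*b - 2 = -2 - 9*b)
z(-5, -9)*u(W(-2)) = (-2 - 9*(-5))*(-6) = (-2 + 45)*(-6) = 43*(-6) = -258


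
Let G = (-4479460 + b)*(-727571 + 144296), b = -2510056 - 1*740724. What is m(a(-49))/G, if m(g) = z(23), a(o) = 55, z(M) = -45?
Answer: -3/300590382400 ≈ -9.9804e-12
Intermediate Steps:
b = -3250780 (b = -2510056 - 740724 = -3250780)
m(g) = -45
G = 4508855736000 (G = (-4479460 - 3250780)*(-727571 + 144296) = -7730240*(-583275) = 4508855736000)
m(a(-49))/G = -45/4508855736000 = -45*1/4508855736000 = -3/300590382400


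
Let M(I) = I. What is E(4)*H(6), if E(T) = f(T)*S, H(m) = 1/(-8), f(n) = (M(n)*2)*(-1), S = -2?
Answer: -2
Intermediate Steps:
f(n) = -2*n (f(n) = (n*2)*(-1) = (2*n)*(-1) = -2*n)
H(m) = -1/8
E(T) = 4*T (E(T) = -2*T*(-2) = 4*T)
E(4)*H(6) = (4*4)*(-1/8) = 16*(-1/8) = -2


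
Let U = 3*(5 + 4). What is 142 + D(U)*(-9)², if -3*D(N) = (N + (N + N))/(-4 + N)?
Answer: 1079/23 ≈ 46.913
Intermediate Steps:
U = 27 (U = 3*9 = 27)
D(N) = -N/(-4 + N) (D(N) = -(N + (N + N))/(3*(-4 + N)) = -(N + 2*N)/(3*(-4 + N)) = -3*N/(3*(-4 + N)) = -N/(-4 + N))
142 + D(U)*(-9)² = 142 - 1*27/(-4 + 27)*(-9)² = 142 - 1*27/23*81 = 142 - 1*27*1/23*81 = 142 - 27/23*81 = 142 - 2187/23 = 1079/23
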